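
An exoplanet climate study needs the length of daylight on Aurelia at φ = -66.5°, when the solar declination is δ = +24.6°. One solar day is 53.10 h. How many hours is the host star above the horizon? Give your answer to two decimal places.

cos H₀ = −tan φ · tan δ = 1.0530 ≥ 1, so the host star never rises (polar night) and H₀ = 0.
Daylight = 2H₀/(2π) × 53.10 h = (0.0000/π) × 53.10 = 0.00 h.

0.00 h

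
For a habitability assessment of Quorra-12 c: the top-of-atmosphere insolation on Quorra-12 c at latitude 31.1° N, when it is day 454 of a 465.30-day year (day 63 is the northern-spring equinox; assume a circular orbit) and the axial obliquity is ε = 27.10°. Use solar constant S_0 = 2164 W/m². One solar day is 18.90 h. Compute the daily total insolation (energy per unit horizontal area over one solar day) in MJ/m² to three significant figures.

Solar longitude: L_s = 360° × (454 − 63)/465.30 = 302.515°.
sin δ = sin 27.10° × sin 302.515° = -0.38414, so δ = -22.590°.
cos h₀ = −tan(+31.1°) tan(-22.590°) = 0.2510, h₀ = 1.3171 rad.
Bracket: h₀ sin ϕ sin δ + cos ϕ cos δ sin h₀ = 1.3171×0.51653×-0.38414 + 0.85627×0.92327×0.96799 = -0.261339 + 0.765262 = 0.503923.
Q̄ = (S_0/π) × [bracket] = (2164/π) × 0.503923 = 347.11 W/m².
Daily total = Q̄ × 18.90 h × 3600 s/h = 347.11 × 18.90 × 3600 / 10⁶ = 23.62 MJ/m².

23.6 MJ/m²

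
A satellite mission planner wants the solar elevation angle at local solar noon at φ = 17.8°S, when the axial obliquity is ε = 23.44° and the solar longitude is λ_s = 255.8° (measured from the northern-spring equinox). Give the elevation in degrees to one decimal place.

Solar declination: sin δ = sin ε · sin λ_s = sin 23.44° × sin 255.8° = -0.38563, so δ = -22.683°.
At local noon the hour angle is zero, so the zenith angle equals |φ − δ| = |-17.8° − (-22.683°)| = 4.883°.
Elevation = 90° − 4.883° = 85.1°.

85.1°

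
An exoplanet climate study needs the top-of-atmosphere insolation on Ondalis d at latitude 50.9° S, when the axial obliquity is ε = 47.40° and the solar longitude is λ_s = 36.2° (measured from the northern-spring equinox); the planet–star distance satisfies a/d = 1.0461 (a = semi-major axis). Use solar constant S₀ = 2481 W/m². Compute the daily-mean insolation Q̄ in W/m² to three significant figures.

Solar declination: sin δ = sin ε · sin λ_s = sin 47.40° × sin 36.2° = 0.43474, so δ = +25.769°.
cos H₀ = −tan(-50.9°) tan(+25.769°) = 0.5940, H₀ = 0.9347 rad.
Bracket: H₀ sin φ sin δ + cos φ cos δ sin H₀ = 0.9347×-0.77605×0.43474 + 0.63068×0.90055×0.80445 = -0.315349 + 0.456895 = 0.141546.
Inverse-square distance factor (a/d)² = 1.0461² = 1.094325.
Q̄ = (S₀/π) × 1.094325 × [bracket] = (2481/π) × 1.094325 × 0.141546 = 122.3 W/m².

Q̄ ≈ 122 W/m²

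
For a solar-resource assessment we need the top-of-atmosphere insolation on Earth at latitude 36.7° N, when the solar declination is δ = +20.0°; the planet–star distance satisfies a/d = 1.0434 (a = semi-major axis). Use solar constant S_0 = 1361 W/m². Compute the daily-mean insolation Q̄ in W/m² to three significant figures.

Q̄ ≈ 520 W/m²

cos h₀ = −tan(+36.7°) tan(+20.000°) = -0.2713, h₀ = 1.8455 rad.
Bracket: h₀ sin ϕ sin δ + cos ϕ cos δ sin h₀ = 1.8455×0.59763×0.34202 + 0.80178×0.93969×0.96250 = 0.377223 + 0.725171 = 1.102394.
Inverse-square distance factor (a/d)² = 1.0434² = 1.088684.
Q̄ = (S_0/π) × 1.088684 × [bracket] = (1361/π) × 1.088684 × 1.102394 = 519.9 W/m².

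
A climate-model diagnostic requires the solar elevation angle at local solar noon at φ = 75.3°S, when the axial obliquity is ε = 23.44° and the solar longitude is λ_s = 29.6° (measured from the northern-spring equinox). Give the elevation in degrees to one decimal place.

Solar declination: sin δ = sin ε · sin λ_s = sin 23.44° × sin 29.6° = 0.19648, so δ = +11.331°.
At local noon the hour angle is zero, so the zenith angle equals |φ − δ| = |-75.3° − (+11.331°)| = 86.631°.
Elevation = 90° − 86.631° = 3.4°.

3.4°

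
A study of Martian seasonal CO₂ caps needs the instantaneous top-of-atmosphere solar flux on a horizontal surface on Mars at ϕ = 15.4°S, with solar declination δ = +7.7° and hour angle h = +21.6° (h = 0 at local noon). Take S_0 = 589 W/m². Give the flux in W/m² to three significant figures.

cos θ_z = sin ϕ sin δ + cos ϕ cos δ cos h = -0.035581 + 0.888311 = 0.852730.
Flux = S_0 · cos θ_z = 589 × 0.852730 = 502.3 W/m².

502 W/m²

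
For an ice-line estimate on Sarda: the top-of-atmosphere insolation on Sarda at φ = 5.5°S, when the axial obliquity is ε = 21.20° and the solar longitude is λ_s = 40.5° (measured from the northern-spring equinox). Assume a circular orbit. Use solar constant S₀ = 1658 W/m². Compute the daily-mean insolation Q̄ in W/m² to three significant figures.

Q̄ ≈ 492 W/m²

Solar declination: sin δ = sin ε · sin λ_s = sin 21.20° × sin 40.5° = 0.23486, so δ = +13.583°.
cos H₀ = −tan(-5.5°) tan(+13.583°) = 0.0233, H₀ = 1.5475 rad.
Bracket: H₀ sin φ sin δ + cos φ cos δ sin H₀ = 1.5475×-0.09585×0.23486 + 0.99540×0.97203×0.99973 = -0.034836 + 0.967297 = 0.932461.
Q̄ = (S₀/π) × [bracket] = (1658/π) × 0.932461 = 492.1 W/m².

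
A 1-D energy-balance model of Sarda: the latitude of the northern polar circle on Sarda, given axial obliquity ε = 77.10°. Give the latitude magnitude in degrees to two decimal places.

The polar circle is the lowest latitude that experiences at least one full rotation of continuous daylight at the northern-summer solstice; it lies at |φ| = 90° − ε = 90° − 77.10° = 12.90°.

12.90°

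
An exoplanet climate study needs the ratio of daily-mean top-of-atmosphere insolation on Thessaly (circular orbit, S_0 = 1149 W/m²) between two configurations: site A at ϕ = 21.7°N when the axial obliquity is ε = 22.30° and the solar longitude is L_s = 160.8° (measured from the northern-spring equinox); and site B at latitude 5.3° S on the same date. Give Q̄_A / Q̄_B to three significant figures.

Q̄_A / Q̄_B ≈ 1.03

— Configuration A (ϕ=+21.7°):
Solar declination: sin δ = sin ε · sin L_s = sin 22.30° × sin 160.8° = 0.12479, so δ = +7.169°.
cos h₀ = −tan(+21.7°) tan(+7.169°) = -0.0501, h₀ = 1.6209 rad.
Bracket: h₀ sin ϕ sin δ + cos ϕ cos δ sin h₀ = 1.6209×0.36975×0.12479 + 0.92913×0.99218×0.99875 = 0.074790 + 0.920712 = 0.995502.
Q̄ = (S_0/π) × [bracket] = (1149/π) × 0.995502 = 364.09 W/m².
— Configuration B (ϕ=-5.3°):
cos h₀ = −tan(-5.3°) tan(+7.169°) = 0.0117, h₀ = 1.5591 rad.
Bracket: h₀ sin ϕ sin δ + cos ϕ cos δ sin h₀ = 1.5591×-0.09237×0.12479 + 0.99572×0.99218×0.99993 = -0.017972 + 0.987864 = 0.969892.
Q̄ = (S_0/π) × [bracket] = (1149/π) × 0.969892 = 354.73 W/m².
Ratio Q̄_A / Q̄_B = 364.09 / 354.73 = 1.026.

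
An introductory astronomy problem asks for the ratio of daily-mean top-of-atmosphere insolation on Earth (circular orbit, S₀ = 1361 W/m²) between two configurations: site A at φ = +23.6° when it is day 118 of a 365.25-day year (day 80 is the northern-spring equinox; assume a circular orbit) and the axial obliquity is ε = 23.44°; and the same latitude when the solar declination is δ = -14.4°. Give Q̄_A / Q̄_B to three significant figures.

— Configuration A (φ=+23.6°):
Solar longitude: λ_s = 360° × (118 − 80)/365.25 = 37.454°.
sin δ = sin 23.44° × sin 37.454° = 0.24190, so δ = +13.999°.
cos H₀ = −tan(+23.6°) tan(+13.999°) = -0.1089, H₀ = 1.6799 rad.
Bracket: H₀ sin φ sin δ + cos φ cos δ sin H₀ = 1.6799×0.40035×0.24190 + 0.91636×0.97030×0.99405 = 0.162689 + 0.883854 = 1.046543.
Q̄ = (S₀/π) × [bracket] = (1361/π) × 1.046543 = 453.38 W/m².
— Configuration B (φ=+23.6°):
cos H₀ = −tan(+23.6°) tan(-14.400°) = 0.1122, H₀ = 1.4584 rad.
Bracket: H₀ sin φ sin δ + cos φ cos δ sin H₀ = 1.4584×0.40035×-0.24869 + 0.91636×0.96858×0.99369 = -0.145203 + 0.881967 = 0.736764.
Q̄ = (S₀/π) × [bracket] = (1361/π) × 0.736764 = 319.18 W/m².
Ratio Q̄_A / Q̄_B = 453.38 / 319.18 = 1.420.

Q̄_A / Q̄_B ≈ 1.42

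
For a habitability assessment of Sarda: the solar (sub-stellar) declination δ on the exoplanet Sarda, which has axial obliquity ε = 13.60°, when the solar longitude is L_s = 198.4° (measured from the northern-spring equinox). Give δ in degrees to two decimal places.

sin δ = sin ε · sin L_s = sin 13.60° × sin 198.4° = -0.074222.
δ = arcsin(-0.074222) = -4.26°.

δ = -4.26°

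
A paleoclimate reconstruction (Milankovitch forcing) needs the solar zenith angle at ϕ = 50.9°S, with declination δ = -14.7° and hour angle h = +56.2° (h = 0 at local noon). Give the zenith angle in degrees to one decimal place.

θ_z = 57.6°

cos θ_z = sin ϕ sin δ + cos ϕ cos δ cos h = 0.196928 + 0.339358 = 0.536286.
θ_z = arccos(0.536286) = 57.6°.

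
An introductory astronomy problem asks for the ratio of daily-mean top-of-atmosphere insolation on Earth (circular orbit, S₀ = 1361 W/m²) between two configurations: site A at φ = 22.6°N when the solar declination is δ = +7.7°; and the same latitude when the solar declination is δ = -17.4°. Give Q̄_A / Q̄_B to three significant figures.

— Configuration A (φ=+22.6°):
cos H₀ = −tan(+22.6°) tan(+7.700°) = -0.0563, H₀ = 1.6271 rad.
Bracket: H₀ sin φ sin δ + cos φ cos δ sin H₀ = 1.6271×0.38430×0.13399 + 0.92321×0.99098×0.99841 = 0.083783 + 0.913428 = 0.997211.
Q̄ = (S₀/π) × [bracket] = (1361/π) × 0.997211 = 432.01 W/m².
— Configuration B (φ=+22.6°):
cos H₀ = −tan(+22.6°) tan(-17.400°) = 0.1304, H₀ = 1.4400 rad.
Bracket: H₀ sin φ sin δ + cos φ cos δ sin H₀ = 1.4400×0.38430×-0.29904 + 0.92321×0.95424×0.99146 = -0.165486 + 0.873440 = 0.707954.
Q̄ = (S₀/π) × [bracket] = (1361/π) × 0.707954 = 306.70 W/m².
Ratio Q̄_A / Q̄_B = 432.01 / 306.70 = 1.409.

Q̄_A / Q̄_B ≈ 1.41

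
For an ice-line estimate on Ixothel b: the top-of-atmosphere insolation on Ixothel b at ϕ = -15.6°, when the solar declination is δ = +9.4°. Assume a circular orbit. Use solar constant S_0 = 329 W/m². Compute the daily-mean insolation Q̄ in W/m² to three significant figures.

Q̄ ≈ 92.4 W/m²

cos h₀ = −tan(-15.6°) tan(+9.400°) = 0.0462, h₀ = 1.5246 rad.
Bracket: h₀ sin ϕ sin δ + cos ϕ cos δ sin h₀ = 1.5246×-0.26892×0.16333 + 0.96316×0.98657×0.99893 = -0.066965 + 0.949208 = 0.882243.
Q̄ = (S_0/π) × [bracket] = (329/π) × 0.882243 = 92.39 W/m².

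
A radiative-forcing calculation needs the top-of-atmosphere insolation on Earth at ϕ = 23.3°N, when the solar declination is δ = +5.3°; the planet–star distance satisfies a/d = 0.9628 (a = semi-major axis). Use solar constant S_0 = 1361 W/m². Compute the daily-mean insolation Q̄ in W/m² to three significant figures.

Q̄ ≈ 391 W/m²

cos h₀ = −tan(+23.3°) tan(+5.300°) = -0.0400, h₀ = 1.6108 rad.
Bracket: h₀ sin ϕ sin δ + cos ϕ cos δ sin h₀ = 1.6108×0.39555×0.09237 + 0.91845×0.99572×0.99920 = 0.058854 + 0.913787 = 0.972641.
Inverse-square distance factor (a/d)² = 0.9628² = 0.926984.
Q̄ = (S_0/π) × 0.926984 × [bracket] = (1361/π) × 0.926984 × 0.972641 = 390.6 W/m².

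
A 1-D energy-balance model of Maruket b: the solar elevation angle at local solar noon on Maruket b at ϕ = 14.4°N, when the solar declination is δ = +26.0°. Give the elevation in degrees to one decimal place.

78.4°

At local noon the hour angle is zero, so the zenith angle equals |ϕ − δ| = |+14.4° − (+26.000°)| = 11.600°.
Elevation = 90° − 11.600° = 78.4°.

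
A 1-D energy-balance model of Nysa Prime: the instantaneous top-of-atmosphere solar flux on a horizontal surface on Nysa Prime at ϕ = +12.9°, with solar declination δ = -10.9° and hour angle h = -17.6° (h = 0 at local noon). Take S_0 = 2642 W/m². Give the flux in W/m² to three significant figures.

cos θ_z = sin ϕ sin δ + cos ϕ cos δ cos h = -0.042216 + 0.912371 = 0.870155.
Flux = S_0 · cos θ_z = 2642 × 0.870155 = 2299 W/m².

2.30e+03 W/m²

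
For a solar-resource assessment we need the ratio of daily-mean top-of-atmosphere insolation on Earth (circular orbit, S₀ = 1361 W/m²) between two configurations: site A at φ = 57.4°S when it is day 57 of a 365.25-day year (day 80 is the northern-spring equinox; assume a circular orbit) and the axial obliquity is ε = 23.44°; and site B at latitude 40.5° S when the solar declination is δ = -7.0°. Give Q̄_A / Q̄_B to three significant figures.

— Configuration A (φ=-57.4°):
Solar longitude: λ_s = 360° × (57 − 80)/365.25 = -22.669°, i.e. -22.669° + 360° = 337.331°.
sin δ = sin 23.44° × sin 337.331° = -0.15331, so δ = -8.819°.
cos H₀ = −tan(-57.4°) tan(-8.819°) = -0.2426, H₀ = 1.8158 rad.
Bracket: H₀ sin φ sin δ + cos φ cos δ sin H₀ = 1.8158×-0.84245×-0.15331 + 0.53877×0.98818×0.97013 = 0.234521 + 0.516499 = 0.751020.
Q̄ = (S₀/π) × [bracket] = (1361/π) × 0.751020 = 325.36 W/m².
— Configuration B (φ=-40.5°):
cos H₀ = −tan(-40.5°) tan(-7.000°) = -0.1049, H₀ = 1.6759 rad.
Bracket: H₀ sin φ sin δ + cos φ cos δ sin H₀ = 1.6759×-0.64945×-0.12187 + 0.76041×0.99255×0.99449 = 0.132645 + 0.750586 = 0.883231.
Q̄ = (S₀/π) × [bracket] = (1361/π) × 0.883231 = 382.63 W/m².
Ratio Q̄_A / Q̄_B = 325.36 / 382.63 = 0.8503.

Q̄_A / Q̄_B ≈ 0.850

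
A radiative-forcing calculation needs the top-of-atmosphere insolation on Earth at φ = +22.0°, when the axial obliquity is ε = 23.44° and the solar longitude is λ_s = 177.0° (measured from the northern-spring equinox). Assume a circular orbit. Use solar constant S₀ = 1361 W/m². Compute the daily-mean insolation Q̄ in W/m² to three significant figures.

Solar declination: sin δ = sin ε · sin λ_s = sin 23.44° × sin 177.0° = 0.02082, so δ = +1.193°.
cos H₀ = −tan(+22.0°) tan(+1.193°) = -0.0084, H₀ = 1.5792 rad.
Bracket: H₀ sin φ sin δ + cos φ cos δ sin H₀ = 1.5792×0.37461×0.02082 + 0.92718×0.99978×0.99996 = 0.012317 + 0.926939 = 0.939256.
Q̄ = (S₀/π) × [bracket] = (1361/π) × 0.939256 = 406.9 W/m².

Q̄ ≈ 407 W/m²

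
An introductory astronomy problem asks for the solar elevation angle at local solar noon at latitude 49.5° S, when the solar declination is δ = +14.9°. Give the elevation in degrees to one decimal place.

25.6°

At local noon the hour angle is zero, so the zenith angle equals |φ − δ| = |-49.5° − (+14.900°)| = 64.400°.
Elevation = 90° − 64.400° = 25.6°.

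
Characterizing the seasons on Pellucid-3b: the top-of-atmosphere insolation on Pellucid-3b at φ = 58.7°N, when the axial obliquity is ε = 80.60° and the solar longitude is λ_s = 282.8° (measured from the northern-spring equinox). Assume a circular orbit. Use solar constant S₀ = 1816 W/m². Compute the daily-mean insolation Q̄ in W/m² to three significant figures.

Q̄ ≈ 0.00 W/m²

Solar declination: sin δ = sin ε · sin λ_s = sin 80.60° × sin 282.8° = -0.96206, so δ = -74.166°.
cos H₀ = −tan(+58.7°) tan(-74.166°) = 5.7991 ≥ 1 ⇒ polar night, H₀ = 0 and Q̄ = 0.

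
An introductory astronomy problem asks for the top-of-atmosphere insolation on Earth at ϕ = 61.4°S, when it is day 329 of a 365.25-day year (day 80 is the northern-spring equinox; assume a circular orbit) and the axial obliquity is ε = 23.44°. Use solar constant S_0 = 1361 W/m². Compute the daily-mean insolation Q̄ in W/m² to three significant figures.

Q̄ ≈ 461 W/m²

Solar longitude: L_s = 360° × (329 − 80)/365.25 = 245.421°.
sin δ = sin 23.44° × sin 245.421° = -0.36174, so δ = -21.207°.
cos h₀ = −tan(-61.4°) tan(-21.207°) = -0.7117, h₀ = 2.3627 rad.
Bracket: h₀ sin ϕ sin δ + cos ϕ cos δ sin h₀ = 2.3627×-0.87798×-0.36174 + 0.47869×0.93228×0.70250 = 0.750395 + 0.313507 = 1.063902.
Q̄ = (S_0/π) × [bracket] = (1361/π) × 1.063902 = 460.9 W/m².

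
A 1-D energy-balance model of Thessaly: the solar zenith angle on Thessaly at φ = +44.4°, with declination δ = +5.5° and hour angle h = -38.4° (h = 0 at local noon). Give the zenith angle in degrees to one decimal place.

θ_z = 51.4°

cos θ_z = sin φ sin δ + cos φ cos δ cos h = 0.067060 + 0.557350 = 0.624410.
θ_z = arccos(0.624410) = 51.4°.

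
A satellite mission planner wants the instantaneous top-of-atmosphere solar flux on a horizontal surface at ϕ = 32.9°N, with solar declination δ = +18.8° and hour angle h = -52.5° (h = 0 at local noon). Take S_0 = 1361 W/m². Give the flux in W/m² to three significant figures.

897 W/m²

cos θ_z = sin ϕ sin δ + cos ϕ cos δ cos h = 0.175046 + 0.483859 = 0.658905.
Flux = S_0 · cos θ_z = 1361 × 0.658905 = 896.8 W/m².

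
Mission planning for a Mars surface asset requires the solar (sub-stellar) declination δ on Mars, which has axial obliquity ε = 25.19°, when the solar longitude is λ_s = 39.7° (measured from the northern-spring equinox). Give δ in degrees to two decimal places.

sin δ = sin ε · sin λ_s = sin 25.19° × sin 39.7° = 0.271873.
δ = arcsin(0.271873) = +15.78°.

δ = +15.78°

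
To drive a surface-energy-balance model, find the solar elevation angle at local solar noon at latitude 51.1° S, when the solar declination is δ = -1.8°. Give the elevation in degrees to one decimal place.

At local noon the hour angle is zero, so the zenith angle equals |φ − δ| = |-51.1° − (-1.800°)| = 49.300°.
Elevation = 90° − 49.300° = 40.7°.

40.7°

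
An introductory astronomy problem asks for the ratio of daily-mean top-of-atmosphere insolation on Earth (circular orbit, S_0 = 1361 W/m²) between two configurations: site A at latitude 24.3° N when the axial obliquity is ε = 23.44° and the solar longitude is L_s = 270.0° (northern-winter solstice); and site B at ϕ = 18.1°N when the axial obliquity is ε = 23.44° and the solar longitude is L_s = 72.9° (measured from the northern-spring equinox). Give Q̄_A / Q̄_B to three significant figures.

Q̄_A / Q̄_B ≈ 0.555

— Configuration A (ϕ=+24.3°):
Solar declination: sin δ = sin ε · sin L_s = sin 23.44° × sin 270.0° = -0.39779, so δ = -23.440°.
cos h₀ = −tan(+24.3°) tan(-23.440°) = 0.1958, h₀ = 1.3738 rad.
Bracket: h₀ sin ϕ sin δ + cos ϕ cos δ sin h₀ = 1.3738×0.41151×-0.39779 + 0.91140×0.91748×0.98065 = -0.224884 + 0.820011 = 0.595127.
Q̄ = (S_0/π) × [bracket] = (1361/π) × 0.595127 = 257.82 W/m².
— Configuration B (ϕ=+18.1°):
Solar declination: sin δ = sin ε · sin L_s = sin 23.44° × sin 72.9° = 0.38020, so δ = +22.346°.
cos h₀ = −tan(+18.1°) tan(+22.346°) = -0.1344, h₀ = 1.7056 rad.
Bracket: h₀ sin ϕ sin δ + cos ϕ cos δ sin h₀ = 1.7056×0.31068×0.38020 + 0.95052×0.92490×0.99093 = 0.201466 + 0.871162 = 1.072628.
Q̄ = (S_0/π) × [bracket] = (1361/π) × 1.072628 = 464.68 W/m².
Ratio Q̄_A / Q̄_B = 257.82 / 464.68 = 0.5548.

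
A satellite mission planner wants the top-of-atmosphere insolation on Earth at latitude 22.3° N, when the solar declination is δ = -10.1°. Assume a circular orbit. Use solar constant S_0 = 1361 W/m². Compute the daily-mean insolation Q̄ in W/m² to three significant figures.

Q̄ ≈ 350 W/m²

cos h₀ = −tan(+22.3°) tan(-10.100°) = 0.0731, h₀ = 1.4977 rad.
Bracket: h₀ sin ϕ sin δ + cos ϕ cos δ sin h₀ = 1.4977×0.37946×-0.17537 + 0.92521×0.98450×0.99733 = -0.099666 + 0.908437 = 0.808771.
Q̄ = (S_0/π) × [bracket] = (1361/π) × 0.808771 = 350.4 W/m².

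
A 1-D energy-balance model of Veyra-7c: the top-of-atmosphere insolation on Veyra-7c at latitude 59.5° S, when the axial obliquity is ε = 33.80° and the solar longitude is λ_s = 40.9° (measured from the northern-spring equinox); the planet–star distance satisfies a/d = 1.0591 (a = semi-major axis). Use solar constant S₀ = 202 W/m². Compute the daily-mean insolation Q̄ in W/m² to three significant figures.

Solar declination: sin δ = sin ε · sin λ_s = sin 33.80° × sin 40.9° = 0.36423, so δ = +21.360°.
cos H₀ = −tan(-59.5°) tan(+21.360°) = 0.6639, H₀ = 0.8447 rad.
Bracket: H₀ sin φ sin δ + cos φ cos δ sin H₀ = 0.8447×-0.86163×0.36423 + 0.50754×0.93131×0.74778 = -0.265093 + 0.353458 = 0.088365.
Inverse-square distance factor (a/d)² = 1.0591² = 1.121693.
Q̄ = (S₀/π) × 1.121693 × [bracket] = (202/π) × 1.121693 × 0.088365 = 6.373 W/m².

Q̄ ≈ 6.37 W/m²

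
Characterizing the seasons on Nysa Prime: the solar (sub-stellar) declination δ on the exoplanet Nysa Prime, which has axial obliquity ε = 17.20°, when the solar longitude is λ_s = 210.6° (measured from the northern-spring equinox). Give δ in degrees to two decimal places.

sin δ = sin ε · sin λ_s = sin 17.20° × sin 210.6° = -0.150528.
δ = arcsin(-0.150528) = -8.66°.

δ = -8.66°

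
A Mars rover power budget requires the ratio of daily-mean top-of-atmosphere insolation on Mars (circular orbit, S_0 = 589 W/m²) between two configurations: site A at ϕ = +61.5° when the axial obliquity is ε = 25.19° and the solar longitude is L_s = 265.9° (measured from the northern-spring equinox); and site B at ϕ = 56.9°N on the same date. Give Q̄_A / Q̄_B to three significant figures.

Q̄_A / Q̄_B ≈ 0.294

— Configuration A (ϕ=+61.5°):
Solar declination: sin δ = sin ε · sin L_s = sin 25.19° × sin 265.9° = -0.42453, so δ = -25.121°.
cos h₀ = −tan(+61.5°) tan(-25.121°) = 0.8636, h₀ = 0.5285 rad.
Bracket: h₀ sin ϕ sin δ + cos ϕ cos δ sin h₀ = 0.5285×0.87882×-0.42453 + 0.47716×0.90541×0.50422 = -0.197176 + 0.217836 = 0.020660.
Q̄ = (S_0/π) × [bracket] = (589/π) × 0.020660 = 3.8734 W/m².
— Configuration B (ϕ=+56.9°):
cos h₀ = −tan(+56.9°) tan(-25.121°) = 0.7193, h₀ = 0.7681 rad.
Bracket: h₀ sin ϕ sin δ + cos ϕ cos δ sin h₀ = 0.7681×0.83772×-0.42453 + 0.54610×0.90541×0.69474 = -0.273165 + 0.343510 = 0.070345.
Q̄ = (S_0/π) × [bracket] = (589/π) × 0.070345 = 13.189 W/m².
Ratio Q̄_A / Q̄_B = 3.8734 / 13.189 = 0.2937.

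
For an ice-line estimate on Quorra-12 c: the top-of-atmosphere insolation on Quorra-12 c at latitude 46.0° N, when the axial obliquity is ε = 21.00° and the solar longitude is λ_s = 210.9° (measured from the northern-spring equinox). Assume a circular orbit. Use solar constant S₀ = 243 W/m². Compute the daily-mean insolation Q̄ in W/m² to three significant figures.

Solar declination: sin δ = sin ε · sin λ_s = sin 21.00° × sin 210.9° = -0.18404, so δ = -10.605°.
cos H₀ = −tan(+46.0°) tan(-10.605°) = 0.1939, H₀ = 1.3757 rad.
Bracket: H₀ sin φ sin δ + cos φ cos δ sin H₀ = 1.3757×0.71934×-0.18404 + 0.69466×0.98292×0.98102 = -0.182125 + 0.669836 = 0.487711.
Q̄ = (S₀/π) × [bracket] = (243/π) × 0.487711 = 37.72 W/m².

Q̄ ≈ 37.7 W/m²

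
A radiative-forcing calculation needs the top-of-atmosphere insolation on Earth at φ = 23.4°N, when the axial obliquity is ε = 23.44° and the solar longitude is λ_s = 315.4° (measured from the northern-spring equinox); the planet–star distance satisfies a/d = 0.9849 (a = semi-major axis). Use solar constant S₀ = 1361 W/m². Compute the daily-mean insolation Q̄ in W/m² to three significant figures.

Solar declination: sin δ = sin ε · sin λ_s = sin 23.44° × sin 315.4° = -0.27931, so δ = -16.219°.
cos H₀ = −tan(+23.4°) tan(-16.219°) = 0.1259, H₀ = 1.4446 rad.
Bracket: H₀ sin φ sin δ + cos φ cos δ sin H₀ = 1.4446×0.39715×-0.27931 + 0.91775×0.96020×0.99205 = -0.160247 + 0.874218 = 0.713971.
Inverse-square distance factor (a/d)² = 0.9849² = 0.970028.
Q̄ = (S₀/π) × 0.970028 × [bracket] = (1361/π) × 0.970028 × 0.713971 = 300.0 W/m².

Q̄ ≈ 300 W/m²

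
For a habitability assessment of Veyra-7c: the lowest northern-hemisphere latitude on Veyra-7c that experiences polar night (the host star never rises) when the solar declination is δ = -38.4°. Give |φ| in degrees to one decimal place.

|φ| = 51.6°

Polar night requires cos H₀ = −tan φ tan δ ≥ 1, i.e. tan φ tan δ ≤ −1.
The boundary is |tan φ| · |tan δ| = 1, so |φ| = 90° − |δ| = 90° − 38.4° = 51.6° in the northern hemisphere.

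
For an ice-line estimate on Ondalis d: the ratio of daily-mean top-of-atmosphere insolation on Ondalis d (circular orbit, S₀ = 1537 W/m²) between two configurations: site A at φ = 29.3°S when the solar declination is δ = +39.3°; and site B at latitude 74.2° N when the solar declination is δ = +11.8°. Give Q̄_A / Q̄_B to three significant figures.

Q̄_A / Q̄_B ≈ 0.399

— Configuration A (φ=-29.3°):
cos H₀ = −tan(-29.3°) tan(+39.300°) = 0.4593, H₀ = 1.0936 rad.
Bracket: H₀ sin φ sin δ + cos φ cos δ sin H₀ = 1.0936×-0.48938×0.63338 + 0.87207×0.77384×0.88827 = -0.338976 + 0.599442 = 0.260466.
Q̄ = (S₀/π) × [bracket] = (1537/π) × 0.260466 = 127.43 W/m².
— Configuration B (φ=+74.2°):
cos H₀ = −tan(+74.2°) tan(+11.800°) = -0.7383, H₀ = 2.4013 rad.
Bracket: H₀ sin φ sin δ + cos φ cos δ sin H₀ = 2.4013×0.96222×0.20450 + 0.27228×0.97887×0.67450 = 0.472513 + 0.179772 = 0.652285.
Q̄ = (S₀/π) × [bracket] = (1537/π) × 0.652285 = 319.13 W/m².
Ratio Q̄_A / Q̄_B = 127.43 / 319.13 = 0.3993.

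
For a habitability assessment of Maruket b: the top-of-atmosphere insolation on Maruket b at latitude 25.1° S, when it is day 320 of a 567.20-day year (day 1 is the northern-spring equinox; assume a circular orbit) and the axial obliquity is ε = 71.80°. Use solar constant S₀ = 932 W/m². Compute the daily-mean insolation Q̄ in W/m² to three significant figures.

Q̄ ≈ 326 W/m²

Solar longitude: λ_s = 360° × (320 − 1)/567.20 = 202.468°.
sin δ = sin 71.80° × sin 202.468° = -0.36305, so δ = -21.288°.
cos H₀ = −tan(-25.1°) tan(-21.288°) = -0.1825, H₀ = 1.7543 rad.
Bracket: H₀ sin φ sin δ + cos φ cos δ sin H₀ = 1.7543×-0.42420×-0.36305 + 0.90557×0.93177×0.98320 = 0.270172 + 0.829607 = 1.099779.
Q̄ = (S₀/π) × [bracket] = (932/π) × 1.099779 = 326.3 W/m².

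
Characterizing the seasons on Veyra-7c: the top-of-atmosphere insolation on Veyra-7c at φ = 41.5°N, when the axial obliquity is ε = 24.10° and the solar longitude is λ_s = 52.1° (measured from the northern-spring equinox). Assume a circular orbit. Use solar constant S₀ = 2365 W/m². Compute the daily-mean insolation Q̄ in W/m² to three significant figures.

Q̄ ≈ 811 W/m²

Solar declination: sin δ = sin ε · sin λ_s = sin 24.10° × sin 52.1° = 0.32221, so δ = +18.796°.
cos H₀ = −tan(+41.5°) tan(+18.796°) = -0.3011, H₀ = 1.8767 rad.
Bracket: H₀ sin φ sin δ + cos φ cos δ sin H₀ = 1.8767×0.66262×0.32221 + 0.74896×0.94667×0.95359 = 0.400681 + 0.676112 = 1.076793.
Q̄ = (S₀/π) × [bracket] = (2365/π) × 1.076793 = 810.6 W/m².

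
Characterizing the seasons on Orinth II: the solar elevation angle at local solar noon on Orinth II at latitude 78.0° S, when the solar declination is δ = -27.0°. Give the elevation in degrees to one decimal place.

At local noon the hour angle is zero, so the zenith angle equals |φ − δ| = |-78.0° − (-27.000°)| = 51.000°.
Elevation = 90° − 51.000° = 39.0°.

39.0°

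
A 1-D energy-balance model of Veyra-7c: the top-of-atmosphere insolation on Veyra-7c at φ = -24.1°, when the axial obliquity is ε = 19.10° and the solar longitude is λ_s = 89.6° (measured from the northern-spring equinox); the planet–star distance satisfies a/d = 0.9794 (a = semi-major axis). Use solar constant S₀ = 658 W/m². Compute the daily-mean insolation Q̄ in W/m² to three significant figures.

Q̄ ≈ 133 W/m²

Solar declination: sin δ = sin ε · sin λ_s = sin 19.10° × sin 89.6° = 0.32721, so δ = +19.100°.
cos H₀ = −tan(-24.1°) tan(+19.100°) = 0.1549, H₀ = 1.4153 rad.
Bracket: H₀ sin φ sin δ + cos φ cos δ sin H₀ = 1.4153×-0.40833×0.32721 + 0.91283×0.94495×0.98793 = -0.189098 + 0.852167 = 0.663069.
Inverse-square distance factor (a/d)² = 0.9794² = 0.959224.
Q̄ = (S₀/π) × 0.959224 × [bracket] = (658/π) × 0.959224 × 0.663069 = 133.2 W/m².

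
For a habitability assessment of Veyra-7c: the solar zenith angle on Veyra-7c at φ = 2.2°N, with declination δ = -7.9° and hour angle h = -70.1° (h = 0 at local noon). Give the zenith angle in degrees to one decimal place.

θ_z = 70.6°

cos θ_z = sin φ sin δ + cos φ cos δ cos h = -0.005276 + 0.336901 = 0.331625.
θ_z = arccos(0.331625) = 70.6°.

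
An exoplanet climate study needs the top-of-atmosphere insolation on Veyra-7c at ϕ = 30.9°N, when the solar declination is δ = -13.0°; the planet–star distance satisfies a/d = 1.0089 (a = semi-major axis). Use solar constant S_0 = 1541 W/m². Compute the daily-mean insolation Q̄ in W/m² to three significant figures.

cos h₀ = −tan(+30.9°) tan(-13.000°) = 0.1382, h₀ = 1.4322 rad.
Bracket: h₀ sin ϕ sin δ + cos ϕ cos δ sin h₀ = 1.4322×0.51354×-0.22495 + 0.85806×0.97437×0.99041 = -0.165449 + 0.828050 = 0.662601.
Inverse-square distance factor (a/d)² = 1.0089² = 1.017879.
Q̄ = (S_0/π) × 1.017879 × [bracket] = (1541/π) × 1.017879 × 0.662601 = 330.8 W/m².

Q̄ ≈ 331 W/m²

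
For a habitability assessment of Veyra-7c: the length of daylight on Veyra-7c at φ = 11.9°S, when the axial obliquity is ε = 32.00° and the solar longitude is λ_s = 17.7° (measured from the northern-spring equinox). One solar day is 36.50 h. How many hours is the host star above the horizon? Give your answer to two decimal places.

17.85 h

Solar declination: sin δ = sin ε · sin λ_s = sin 32.00° × sin 17.7° = 0.16111, so δ = +9.272°.
cos H₀ = −tan φ · tan δ = −tan(-11.9°) × tan(+9.272°) = 0.0344, so H₀ = 1.5364 rad = 88.03°.
Daylight = 2H₀/(2π) × 36.50 h = (1.5364/π) × 36.50 = 17.85 h.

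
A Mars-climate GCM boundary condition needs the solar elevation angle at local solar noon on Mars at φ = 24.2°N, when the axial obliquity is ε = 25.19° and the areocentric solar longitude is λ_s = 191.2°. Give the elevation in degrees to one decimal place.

61.1°

sin δ = sin 25.19° × sin 191.2° = -0.08267, so δ = -4.742°.
At local noon the hour angle is zero, so the zenith angle equals |φ − δ| = |+24.2° − (-4.742°)| = 28.942°.
Elevation = 90° − 28.942° = 61.1°.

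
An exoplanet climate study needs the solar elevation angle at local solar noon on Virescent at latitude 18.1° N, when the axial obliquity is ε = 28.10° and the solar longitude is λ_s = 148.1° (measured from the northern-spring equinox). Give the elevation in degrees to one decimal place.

Solar declination: sin δ = sin ε · sin λ_s = sin 28.10° × sin 148.1° = 0.24890, so δ = +14.412°.
At local noon the hour angle is zero, so the zenith angle equals |φ − δ| = |+18.1° − (+14.412°)| = 3.688°.
Elevation = 90° − 3.688° = 86.3°.

86.3°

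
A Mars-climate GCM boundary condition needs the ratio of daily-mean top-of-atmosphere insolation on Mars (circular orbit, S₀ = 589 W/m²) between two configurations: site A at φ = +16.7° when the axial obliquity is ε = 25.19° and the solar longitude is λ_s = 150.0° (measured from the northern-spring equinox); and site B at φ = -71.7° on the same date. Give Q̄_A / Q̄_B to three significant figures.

— Configuration A (φ=+16.7°):
Solar declination: sin δ = sin ε · sin λ_s = sin 25.19° × sin 150.0° = 0.21281, so δ = +12.287°.
cos H₀ = −tan(+16.7°) tan(+12.287°) = -0.0653, H₀ = 1.6362 rad.
Bracket: H₀ sin φ sin δ + cos φ cos δ sin H₀ = 1.6362×0.28736×0.21281 + 0.95782×0.97709×0.99786 = 0.100059 + 0.933874 = 1.033933.
Q̄ = (S₀/π) × [bracket] = (589/π) × 1.033933 = 193.85 W/m².
— Configuration B (φ=-71.7°):
cos H₀ = −tan(-71.7°) tan(+12.287°) = 0.6586, H₀ = 0.8519 rad.
Bracket: H₀ sin φ sin δ + cos φ cos δ sin H₀ = 0.8519×-0.94943×0.21281 + 0.31399×0.97709×0.75252 = -0.172125 + 0.230870 = 0.058745.
Q̄ = (S₀/π) × [bracket] = (589/π) × 0.058745 = 11.014 W/m².
Ratio Q̄_A / Q̄_B = 193.85 / 11.014 = 17.60.

Q̄_A / Q̄_B ≈ 17.6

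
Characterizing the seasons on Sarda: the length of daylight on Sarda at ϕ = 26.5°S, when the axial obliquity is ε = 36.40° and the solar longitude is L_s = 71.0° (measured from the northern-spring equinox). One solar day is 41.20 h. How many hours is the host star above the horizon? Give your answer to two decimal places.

Solar declination: sin δ = sin ε · sin L_s = sin 36.40° × sin 71.0° = 0.56109, so δ = +34.131°.
cos h₀ = −tan ϕ · tan δ = −tan(-26.5°) × tan(+34.131°) = 0.3380, so h₀ = 1.2260 rad = 70.25°.
Daylight = 2h₀/(2π) × 41.20 h = (1.2260/π) × 41.20 = 16.08 h.

16.08 h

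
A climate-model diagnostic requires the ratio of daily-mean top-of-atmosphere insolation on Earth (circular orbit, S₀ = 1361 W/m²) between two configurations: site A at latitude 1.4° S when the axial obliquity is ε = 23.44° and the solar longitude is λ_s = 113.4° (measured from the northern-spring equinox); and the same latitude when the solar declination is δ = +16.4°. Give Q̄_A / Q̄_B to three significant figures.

Q̄_A / Q̄_B ≈ 0.967

— Configuration A (φ=-1.4°):
Solar declination: sin δ = sin ε · sin λ_s = sin 23.44° × sin 113.4° = 0.36507, so δ = +21.412°.
cos H₀ = −tan(-1.4°) tan(+21.412°) = 0.0096, H₀ = 1.5612 rad.
Bracket: H₀ sin φ sin δ + cos φ cos δ sin H₀ = 1.5612×-0.02443×0.36507 + 0.99970×0.93098×0.99995 = -0.013924 + 0.930654 = 0.916730.
Q̄ = (S₀/π) × [bracket] = (1361/π) × 0.916730 = 397.15 W/m².
— Configuration B (φ=-1.4°):
cos H₀ = −tan(-1.4°) tan(+16.400°) = 0.0072, H₀ = 1.5636 rad.
Bracket: H₀ sin φ sin δ + cos φ cos δ sin H₀ = 1.5636×-0.02443×0.28234 + 0.99970×0.95931×0.99997 = -0.010785 + 0.958993 = 0.948208.
Q̄ = (S₀/π) × [bracket] = (1361/π) × 0.948208 = 410.78 W/m².
Ratio Q̄_A / Q̄_B = 397.15 / 410.78 = 0.9668.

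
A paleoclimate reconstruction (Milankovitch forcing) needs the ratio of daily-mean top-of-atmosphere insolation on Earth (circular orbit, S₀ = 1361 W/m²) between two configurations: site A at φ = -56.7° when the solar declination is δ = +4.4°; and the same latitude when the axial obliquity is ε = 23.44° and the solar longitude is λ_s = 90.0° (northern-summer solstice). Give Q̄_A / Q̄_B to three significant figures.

Q̄_A / Q̄_B ≈ 4.70

— Configuration A (φ=-56.7°):
cos H₀ = −tan(-56.7°) tan(+4.400°) = 0.1171, H₀ = 1.4534 rad.
Bracket: H₀ sin φ sin δ + cos φ cos δ sin H₀ = 1.4534×-0.83581×0.07672 + 0.54902×0.99705×0.99312 = -0.093197 + 0.543634 = 0.450437.
Q̄ = (S₀/π) × [bracket] = (1361/π) × 0.450437 = 195.14 W/m².
— Configuration B (φ=-56.7°):
Solar declination: sin δ = sin ε · sin λ_s = sin 23.44° × sin 90.0° = 0.39779, so δ = +23.440°.
cos H₀ = −tan(-56.7°) tan(+23.440°) = 0.6600, H₀ = 0.8499 rad.
Bracket: H₀ sin φ sin δ + cos φ cos δ sin H₀ = 0.8499×-0.83581×0.39779 + 0.54902×0.91748×0.75123 = -0.282572 + 0.378406 = 0.095834.
Q̄ = (S₀/π) × [bracket] = (1361/π) × 0.095834 = 41.517 W/m².
Ratio Q̄_A / Q̄_B = 195.14 / 41.517 = 4.700.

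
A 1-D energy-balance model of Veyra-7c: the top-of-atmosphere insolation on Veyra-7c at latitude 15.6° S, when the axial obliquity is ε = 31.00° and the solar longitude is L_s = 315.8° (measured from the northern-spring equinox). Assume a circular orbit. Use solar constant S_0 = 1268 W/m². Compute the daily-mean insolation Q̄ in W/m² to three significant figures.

Q̄ ≈ 426 W/m²

Solar declination: sin δ = sin ε · sin L_s = sin 31.00° × sin 315.8° = -0.35907, so δ = -21.043°.
cos h₀ = −tan(-15.6°) tan(-21.043°) = -0.1074, h₀ = 1.6784 rad.
Bracket: h₀ sin ϕ sin δ + cos ϕ cos δ sin h₀ = 1.6784×-0.26892×-0.35907 + 0.96316×0.93331×0.99421 = 0.162068 + 0.893722 = 1.055790.
Q̄ = (S_0/π) × [bracket] = (1268/π) × 1.055790 = 426.1 W/m².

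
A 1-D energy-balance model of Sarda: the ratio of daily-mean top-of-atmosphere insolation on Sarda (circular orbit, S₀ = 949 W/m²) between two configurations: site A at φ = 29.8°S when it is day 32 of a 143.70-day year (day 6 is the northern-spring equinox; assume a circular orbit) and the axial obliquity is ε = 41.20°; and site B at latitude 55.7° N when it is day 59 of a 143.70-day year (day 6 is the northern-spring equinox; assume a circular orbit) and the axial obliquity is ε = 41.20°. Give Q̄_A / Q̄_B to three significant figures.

Q̄_A / Q̄_B ≈ 0.227

— Configuration A (φ=-29.8°):
Solar longitude: λ_s = 360° × (32 − 6)/143.70 = 65.136°.
sin δ = sin 41.20° × sin 65.136° = 0.59763, so δ = +36.701°.
cos H₀ = −tan(-29.8°) tan(+36.701°) = 0.4269, H₀ = 1.1297 rad.
Bracket: H₀ sin φ sin δ + cos φ cos δ sin H₀ = 1.1297×-0.49697×0.59763 + 0.86777×0.80177×0.90430 = -0.335526 + 0.629168 = 0.293642.
Q̄ = (S₀/π) × [bracket] = (949/π) × 0.293642 = 88.702 W/m².
— Configuration B (φ=+55.7°):
Solar longitude: λ_s = 360° × (59 − 6)/143.70 = 132.777°.
sin δ = sin 41.20° × sin 132.777° = 0.48348, so δ = +28.913°.
cos H₀ = −tan(+55.7°) tan(+28.913°) = -0.8097, H₀ = 2.5144 rad.
Bracket: H₀ sin φ sin δ + cos φ cos δ sin H₀ = 2.5144×0.82610×0.48348 + 0.56353×0.87535×0.58687 = 1.004258 + 0.289495 = 1.293753.
Q̄ = (S₀/π) × [bracket] = (949/π) × 1.293753 = 390.81 W/m².
Ratio Q̄_A / Q̄_B = 88.702 / 390.81 = 0.2270.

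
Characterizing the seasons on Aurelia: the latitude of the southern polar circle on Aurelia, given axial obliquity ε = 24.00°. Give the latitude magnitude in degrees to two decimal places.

66.00°

The polar circle is the lowest latitude that experiences at least one full rotation of continuous darkness at the northern-summer solstice; it lies at |φ| = 90° − ε = 90° − 24.00° = 66.00°.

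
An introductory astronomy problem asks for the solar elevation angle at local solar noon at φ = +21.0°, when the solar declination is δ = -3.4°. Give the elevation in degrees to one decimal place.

At local noon the hour angle is zero, so the zenith angle equals |φ − δ| = |+21.0° − (-3.400°)| = 24.400°.
Elevation = 90° − 24.400° = 65.6°.

65.6°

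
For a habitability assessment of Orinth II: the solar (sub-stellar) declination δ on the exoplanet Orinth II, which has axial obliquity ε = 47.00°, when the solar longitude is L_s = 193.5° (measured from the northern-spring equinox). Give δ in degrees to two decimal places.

sin δ = sin ε · sin L_s = sin 47.00° × sin 193.5° = -0.170731.
δ = arcsin(-0.170731) = -9.83°.

δ = -9.83°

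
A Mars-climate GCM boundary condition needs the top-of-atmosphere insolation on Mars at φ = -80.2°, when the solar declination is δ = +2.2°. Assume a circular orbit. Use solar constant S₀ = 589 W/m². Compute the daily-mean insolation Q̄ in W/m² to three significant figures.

cos H₀ = −tan(-80.2°) tan(+2.200°) = 0.2224, H₀ = 1.3465 rad.
Bracket: H₀ sin φ sin δ + cos φ cos δ sin H₀ = 1.3465×-0.98541×0.03839 + 0.17021×0.99926×0.97495 = -0.050938 + 0.165823 = 0.114885.
Q̄ = (S₀/π) × [bracket] = (589/π) × 0.114885 = 21.54 W/m².

Q̄ ≈ 21.5 W/m²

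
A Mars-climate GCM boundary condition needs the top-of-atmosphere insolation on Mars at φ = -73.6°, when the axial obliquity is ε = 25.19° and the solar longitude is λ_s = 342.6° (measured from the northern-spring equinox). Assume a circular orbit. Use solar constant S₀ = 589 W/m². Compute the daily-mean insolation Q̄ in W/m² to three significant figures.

Solar declination: sin δ = sin ε · sin λ_s = sin 25.19° × sin 342.6° = -0.12728, so δ = -7.312°.
cos H₀ = −tan(-73.6°) tan(-7.312°) = -0.4360, H₀ = 2.0219 rad.
Bracket: H₀ sin φ sin δ + cos φ cos δ sin H₀ = 2.0219×-0.95931×-0.12728 + 0.28234×0.99187×0.89995 = 0.246876 + 0.252026 = 0.498902.
Q̄ = (S₀/π) × [bracket] = (589/π) × 0.498902 = 93.54 W/m².

Q̄ ≈ 93.5 W/m²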